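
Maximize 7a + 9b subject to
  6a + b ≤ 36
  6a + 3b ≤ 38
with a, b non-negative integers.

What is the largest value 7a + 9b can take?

108

(a,b)=(0,12): 6·0+1·12=12≤36, 6·0+3·12=36≤38, objective 108.
(a,b)=(0,11): 6·0+1·11=11≤36, 6·0+3·11=33≤38, objective 99.
Maximum is 108 at (a,b)=(0,12).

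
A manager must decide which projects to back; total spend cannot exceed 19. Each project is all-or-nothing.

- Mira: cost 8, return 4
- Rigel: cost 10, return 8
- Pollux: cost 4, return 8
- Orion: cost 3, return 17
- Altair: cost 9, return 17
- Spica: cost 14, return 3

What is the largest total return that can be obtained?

42

Allowing fractional choices, the relaxed optimum would be about 44.4, but projects are indivisible.
Orion + Altair: cost 3 + 9 = 12 ≤ 19, return 17 + 17 = 34.
Pollux + Orion + Altair: cost 4 + 3 + 9 = 16 ≤ 19, return 8 + 17 + 17 = 42.
Rigel + Pollux + Orion: cost 10 + 4 + 3 = 17 ≤ 19, return 8 + 8 + 17 = 33.
Best is Pollux, Orion, and Altair with total return 42.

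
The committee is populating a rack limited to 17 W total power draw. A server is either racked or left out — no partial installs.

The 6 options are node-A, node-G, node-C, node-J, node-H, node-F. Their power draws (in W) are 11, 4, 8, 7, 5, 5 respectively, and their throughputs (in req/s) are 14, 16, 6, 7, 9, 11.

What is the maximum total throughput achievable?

36

Treat it as a binary knapsack problem.
node-G + node-H + node-F: power draw 4 + 5 + 5 = 14 ≤ 17, throughput 16 + 9 + 11 = 36.
node-G + node-J + node-F: power draw 4 + 7 + 5 = 16 ≤ 17, throughput 16 + 7 + 11 = 34.
node-G + node-C + node-F: power draw 4 + 8 + 5 = 17 ≤ 17, throughput 16 + 6 + 11 = 33.
Best is node-G, node-H, and node-F with total throughput 36.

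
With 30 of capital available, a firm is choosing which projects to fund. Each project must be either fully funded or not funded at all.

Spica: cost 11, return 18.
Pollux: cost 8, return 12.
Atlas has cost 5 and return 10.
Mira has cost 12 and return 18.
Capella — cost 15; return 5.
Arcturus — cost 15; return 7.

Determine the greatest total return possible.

Allowing fractional choices, the relaxed optimum would be about 49.0, but projects are indivisible.
Pollux + Atlas + Mira: cost 8 + 5 + 12 = 25 ≤ 30, return 12 + 10 + 18 = 40.
Spica + Pollux + Atlas: cost 11 + 8 + 5 = 24 ≤ 30, return 18 + 12 + 10 = 40.
Spica + Atlas + Mira: cost 11 + 5 + 12 = 28 ≤ 30, return 18 + 10 + 18 = 46.
Best is Spica, Atlas, and Mira with total return 46.

46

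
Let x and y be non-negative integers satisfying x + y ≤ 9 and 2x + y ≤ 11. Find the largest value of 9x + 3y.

(x,y)=(5,1): 1·5+1·1=6≤9, 2·5+1·1=11≤11, objective 48.
(x,y)=(5,0): 1·5+1·0=5≤9, 2·5+1·0=10≤11, objective 45.
(x,y)=(4,2): 1·4+1·2=6≤9, 2·4+1·2=10≤11, objective 42.
The best lattice point is (5,1), giving 48.

48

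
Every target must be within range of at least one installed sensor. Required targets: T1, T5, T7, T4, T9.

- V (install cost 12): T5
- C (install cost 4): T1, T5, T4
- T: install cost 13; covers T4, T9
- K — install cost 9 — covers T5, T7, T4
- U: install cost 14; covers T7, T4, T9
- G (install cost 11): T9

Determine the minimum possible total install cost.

This is a weighted set-cover instance.
Choose C and U: together they cover T1, T5, T7, T4, T9 — every target.
Total install cost: 4 + 14 = 18.
No cover costs less than 18.

18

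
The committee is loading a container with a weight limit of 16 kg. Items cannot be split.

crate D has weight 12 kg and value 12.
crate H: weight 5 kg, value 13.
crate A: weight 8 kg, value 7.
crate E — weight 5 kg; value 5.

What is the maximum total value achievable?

Take crate H and crate A: weight 5 + 8 = 13 ≤ 16, value 13 + 7 = 20.
No other feasible combination does better.

20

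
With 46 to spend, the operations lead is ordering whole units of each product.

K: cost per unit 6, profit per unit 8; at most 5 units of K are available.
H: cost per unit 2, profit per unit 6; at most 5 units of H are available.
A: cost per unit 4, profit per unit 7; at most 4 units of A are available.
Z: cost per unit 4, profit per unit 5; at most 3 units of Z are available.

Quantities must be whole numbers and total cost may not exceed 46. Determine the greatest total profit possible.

This is a bounded integer knapsack.
Take 2×K, 5×H, 4×A, and 2×Z: cost 46 ≤ 46, profit 2·8 + 5·6 + 4·7 + 2·5 = 84.
H has the best ratio (6/2) and is taken to its limit of 5; remaining capacity is filled optimally with the others.

84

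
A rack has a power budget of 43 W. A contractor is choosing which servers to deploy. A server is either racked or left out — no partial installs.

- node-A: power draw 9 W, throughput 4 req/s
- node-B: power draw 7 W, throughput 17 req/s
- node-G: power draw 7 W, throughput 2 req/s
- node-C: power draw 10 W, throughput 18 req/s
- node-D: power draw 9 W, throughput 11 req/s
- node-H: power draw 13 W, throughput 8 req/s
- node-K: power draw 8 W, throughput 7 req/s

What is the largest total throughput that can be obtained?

This is an integer program with binary decision variables.
Take node-A, node-B, node-C, node-D, and node-K: power draw 9 + 7 + 10 + 9 + 8 = 43 ≤ 43, throughput 4 + 17 + 18 + 11 + 7 = 57.
No other feasible combination does better.

57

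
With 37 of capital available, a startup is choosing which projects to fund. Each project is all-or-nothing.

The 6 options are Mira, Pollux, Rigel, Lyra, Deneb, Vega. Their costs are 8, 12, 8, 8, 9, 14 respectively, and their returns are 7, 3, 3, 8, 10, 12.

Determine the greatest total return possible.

Allowing fractional choices, the relaxed optimum would be about 35.3, but projects are indivisible.
Lyra + Deneb + Vega: cost 8 + 9 + 14 = 31 ≤ 37, return 8 + 10 + 12 = 30.
Mira + Deneb + Vega: cost 8 + 9 + 14 = 31 ≤ 37, return 7 + 10 + 12 = 29.
Mira + Rigel + Lyra + Deneb: cost 8 + 8 + 8 + 9 = 33 ≤ 37, return 7 + 3 + 8 + 10 = 28.
Best is Lyra, Deneb, and Vega with total return 30.

30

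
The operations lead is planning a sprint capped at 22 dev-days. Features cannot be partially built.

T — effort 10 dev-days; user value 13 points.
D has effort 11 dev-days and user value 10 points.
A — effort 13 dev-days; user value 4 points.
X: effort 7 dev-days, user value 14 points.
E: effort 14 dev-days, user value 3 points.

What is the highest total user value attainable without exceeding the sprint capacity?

Allowing fractional choices, the relaxed optimum would be about 31.5, but features are indivisible.
D + X: effort 11 + 7 = 18 ≤ 22, user value 10 + 14 = 24.
T + X: effort 10 + 7 = 17 ≤ 22, user value 13 + 14 = 27.
Best is T and X with total user value 27.

27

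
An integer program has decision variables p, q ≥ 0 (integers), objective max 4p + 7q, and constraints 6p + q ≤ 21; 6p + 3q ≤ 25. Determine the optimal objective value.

56

(p,q)=(0,8) is feasible, giving 56.
(p,q)=(0,7) is feasible, giving 49.
No feasible integer point exceeds 56.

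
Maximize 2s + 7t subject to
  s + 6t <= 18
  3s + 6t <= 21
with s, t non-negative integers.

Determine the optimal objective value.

(s,t)=(0,3) is feasible, giving 21.
(s,t)=(2,2) is feasible, giving 18.
(s,t)=(1,2) is feasible, giving 16.
(s,t)=(0,2) is feasible, giving 14.
No feasible integer point exceeds 21.

21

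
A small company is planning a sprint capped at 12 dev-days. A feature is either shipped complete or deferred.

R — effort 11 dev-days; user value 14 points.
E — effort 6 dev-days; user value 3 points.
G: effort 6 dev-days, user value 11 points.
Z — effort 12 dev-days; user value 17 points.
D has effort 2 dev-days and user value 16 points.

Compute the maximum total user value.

Treat it as a binary knapsack problem.
Take G and D: effort 6 + 2 = 8 ≤ 12, user value 11 + 16 = 27.
No other feasible combination does better.

27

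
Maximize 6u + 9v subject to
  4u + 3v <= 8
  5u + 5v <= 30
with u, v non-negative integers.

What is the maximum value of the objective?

(u,v)=(0,2): 4·0+3·2=6≤8, 5·0+5·2=10≤30, objective 18.
(u,v)=(1,1): 4·1+3·1=7≤8, 5·1+5·1=10≤30, objective 15.
(u,v)=(0,1): 4·0+3·1=3≤8, 5·0+5·1=5≤30, objective 9.
Maximum is 18 at (u,v)=(0,2).

18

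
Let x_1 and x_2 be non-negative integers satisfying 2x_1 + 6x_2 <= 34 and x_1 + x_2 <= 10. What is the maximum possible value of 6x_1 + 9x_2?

69

(x_1,x_2)=(7,3): 2·7+6·3=32≤34, 1·7+1·3=10≤10, objective 69.
(x_1,x_2)=(5,4): 2·5+6·4=34≤34, 1·5+1·4=9≤10, objective 66.
(x_1,x_2)=(8,2): 2·8+6·2=28≤34, 1·8+1·2=10≤10, objective 66.
The best lattice point is (7,3), giving 69.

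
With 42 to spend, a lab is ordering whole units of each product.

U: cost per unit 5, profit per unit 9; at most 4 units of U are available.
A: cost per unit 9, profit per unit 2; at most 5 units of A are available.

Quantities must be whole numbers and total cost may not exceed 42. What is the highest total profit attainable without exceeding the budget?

4×U and 2×A: cost 38 ≤ 42, profit 4·9 + 2·2 = 40.
4×U and 1×A: cost 29 ≤ 42, profit 4·9 + 1·2 = 38.
Best is 40.

40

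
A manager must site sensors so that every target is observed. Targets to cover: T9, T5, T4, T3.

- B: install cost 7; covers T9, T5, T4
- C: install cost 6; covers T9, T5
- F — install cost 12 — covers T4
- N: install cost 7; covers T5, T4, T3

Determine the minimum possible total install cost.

13

Choose C and N: together they cover T9, T5, T4, T3 — every target.
Total install cost: 6 + 7 = 13.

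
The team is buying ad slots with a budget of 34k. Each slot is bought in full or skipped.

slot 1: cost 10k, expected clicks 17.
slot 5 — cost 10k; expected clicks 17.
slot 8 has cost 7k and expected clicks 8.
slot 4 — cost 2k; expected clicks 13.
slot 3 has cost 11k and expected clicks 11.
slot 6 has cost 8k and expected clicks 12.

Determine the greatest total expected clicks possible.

This is a 0-1 knapsack instance.
Take slot 1, slot 5, slot 4, and slot 6: cost 10 + 10 + 2 + 8 = 30 ≤ 34, expected clicks 17 + 17 + 13 + 12 = 59.
No other feasible combination does better.

59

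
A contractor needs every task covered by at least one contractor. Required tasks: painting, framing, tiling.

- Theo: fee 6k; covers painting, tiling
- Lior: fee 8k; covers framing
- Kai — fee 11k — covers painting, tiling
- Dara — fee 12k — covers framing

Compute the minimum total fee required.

Choose Theo and Lior: together they cover painting, framing, tiling — every task.
Total fee: 6 + 8 = 14.
No cover costs less than 14.

14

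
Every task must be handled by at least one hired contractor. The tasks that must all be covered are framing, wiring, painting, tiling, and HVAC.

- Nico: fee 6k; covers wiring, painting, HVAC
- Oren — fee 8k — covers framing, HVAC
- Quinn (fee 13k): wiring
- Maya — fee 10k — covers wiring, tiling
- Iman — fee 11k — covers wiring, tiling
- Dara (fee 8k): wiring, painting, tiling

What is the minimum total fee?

This is a weighted set-cover instance.
The greedy cost-per-new-task heuristic would pick Nico, Oren, and Dara for 22, but a cheaper cover exists.
Choose Oren and Dara: together they cover framing, wiring, painting, tiling, HVAC — every task.
Total fee: 8 + 8 = 16.
No cover costs less than 16.

16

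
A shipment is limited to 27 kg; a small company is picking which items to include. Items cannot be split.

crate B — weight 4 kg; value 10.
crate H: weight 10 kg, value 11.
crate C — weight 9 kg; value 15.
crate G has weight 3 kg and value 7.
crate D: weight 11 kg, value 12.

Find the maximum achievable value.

44

Allowing fractional choices, the relaxed optimum would be about 44.1, but items are indivisible.
crate B + crate H + crate C + crate G: weight 4 + 10 + 9 + 3 = 26 ≤ 27, value 10 + 11 + 15 + 7 = 43.
crate B + crate C + crate G + crate D: weight 4 + 9 + 3 + 11 = 27 ≤ 27, value 10 + 15 + 7 + 12 = 44.
crate B + crate C + crate D: weight 4 + 9 + 11 = 24 ≤ 27, value 10 + 15 + 12 = 37.
Best is crate B, crate C, crate G, and crate D with total value 44.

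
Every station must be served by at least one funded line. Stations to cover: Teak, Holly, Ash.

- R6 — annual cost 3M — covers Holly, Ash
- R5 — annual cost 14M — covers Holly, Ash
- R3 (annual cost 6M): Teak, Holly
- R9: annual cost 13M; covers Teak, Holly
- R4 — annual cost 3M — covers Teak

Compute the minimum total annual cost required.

6

This is an integer covering problem.
Choose R6 and R4: together they cover Teak, Holly, Ash — every station.
Total annual cost: 3 + 3 = 6.
No cover costs less than 6.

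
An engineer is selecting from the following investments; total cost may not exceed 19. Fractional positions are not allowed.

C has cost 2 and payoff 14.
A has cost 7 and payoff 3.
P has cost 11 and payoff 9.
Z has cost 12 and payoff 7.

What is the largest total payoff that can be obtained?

23

C + P: cost 2 + 11 = 13 ≤ 19, payoff 14 + 9 = 23.
C + A: cost 2 + 7 = 9 ≤ 19, payoff 14 + 3 = 17.
C + Z: cost 2 + 12 = 14 ≤ 19, payoff 14 + 7 = 21.
Best is C and P with total payoff 23.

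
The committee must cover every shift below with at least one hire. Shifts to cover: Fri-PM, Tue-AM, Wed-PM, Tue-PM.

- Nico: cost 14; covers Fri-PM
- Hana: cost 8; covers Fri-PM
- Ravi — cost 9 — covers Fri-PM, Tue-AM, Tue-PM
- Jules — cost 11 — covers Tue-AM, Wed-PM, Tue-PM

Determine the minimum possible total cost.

19

Choose Hana and Jules: together they cover Fri-PM, Tue-AM, Wed-PM, Tue-PM — every shift.
Total cost: 8 + 11 = 19.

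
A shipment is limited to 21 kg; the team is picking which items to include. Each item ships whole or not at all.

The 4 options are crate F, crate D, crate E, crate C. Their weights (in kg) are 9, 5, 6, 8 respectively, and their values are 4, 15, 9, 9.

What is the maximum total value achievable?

33

This is a 0-1 knapsack instance.
Allowing fractional choices, the relaxed optimum would be about 33.9, but items are indivisible.
crate D + crate E + crate C: weight 5 + 6 + 8 = 19 ≤ 21, value 15 + 9 + 9 = 33.
crate F + crate D + crate E: weight 9 + 5 + 6 = 20 ≤ 21, value 4 + 15 + 9 = 28.
Best is crate D, crate E, and crate C with total value 33.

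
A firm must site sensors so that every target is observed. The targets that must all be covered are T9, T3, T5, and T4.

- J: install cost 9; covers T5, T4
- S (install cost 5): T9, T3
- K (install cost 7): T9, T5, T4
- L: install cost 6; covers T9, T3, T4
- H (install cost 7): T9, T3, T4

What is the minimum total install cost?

The greedy cost-per-new-target heuristic would pick L and K for 13, but a cheaper cover exists.
Choose S and K: together they cover T9, T3, T5, T4 — every target.
Total install cost: 5 + 7 = 12.
No cover costs less than 12.

12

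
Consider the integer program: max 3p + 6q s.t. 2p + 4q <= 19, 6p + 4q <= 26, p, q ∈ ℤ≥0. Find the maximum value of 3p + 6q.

27

(p,q)=(1,4): 2·1+4·4=18≤19, 6·1+4·4=22≤26, objective 27.
(p,q)=(0,4): 2·0+4·4=16≤19, 6·0+4·4=16≤26, objective 24.
(p,q)=(2,3): 2·2+4·3=16≤19, 6·2+4·3=24≤26, objective 24.
No feasible integer point exceeds 27.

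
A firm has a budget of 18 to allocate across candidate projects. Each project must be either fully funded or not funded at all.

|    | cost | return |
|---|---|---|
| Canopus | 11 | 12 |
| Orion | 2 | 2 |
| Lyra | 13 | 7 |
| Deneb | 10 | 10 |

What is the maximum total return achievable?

Take Canopus and Orion: cost 11 + 2 = 13 ≤ 18, return 12 + 2 = 14.
No other feasible combination does better.

14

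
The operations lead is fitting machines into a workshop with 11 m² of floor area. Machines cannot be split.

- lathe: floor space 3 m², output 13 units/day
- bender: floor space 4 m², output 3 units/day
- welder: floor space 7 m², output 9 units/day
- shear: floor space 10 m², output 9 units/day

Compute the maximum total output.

22

Allowing fractional choices, the relaxed optimum would be about 22.9, but machines are indivisible.
lathe + bender: floor space 3 + 4 = 7 ≤ 11, output 13 + 3 = 16.
lathe: floor space 3 ≤ 11, output 13.
lathe + welder: floor space 3 + 7 = 10 ≤ 11, output 13 + 9 = 22.
Best is lathe and welder with total output 22.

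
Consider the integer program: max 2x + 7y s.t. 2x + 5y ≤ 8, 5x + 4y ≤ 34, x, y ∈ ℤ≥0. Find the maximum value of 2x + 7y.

9

The continuous relaxation peaks at (0, 1.6) with value 11.20; rounding to a feasible lattice point costs some objective.
(x,y)=(1,1): 2·1+5·1=7≤8, 5·1+4·1=9≤34, objective 9.
(x,y)=(0,1): 2·0+5·1=5≤8, 5·0+4·1=4≤34, objective 7.
(x,y)=(2,0): 2·2+5·0=4≤8, 5·2+4·0=10≤34, objective 4.
The best lattice point is (1,1), giving 9.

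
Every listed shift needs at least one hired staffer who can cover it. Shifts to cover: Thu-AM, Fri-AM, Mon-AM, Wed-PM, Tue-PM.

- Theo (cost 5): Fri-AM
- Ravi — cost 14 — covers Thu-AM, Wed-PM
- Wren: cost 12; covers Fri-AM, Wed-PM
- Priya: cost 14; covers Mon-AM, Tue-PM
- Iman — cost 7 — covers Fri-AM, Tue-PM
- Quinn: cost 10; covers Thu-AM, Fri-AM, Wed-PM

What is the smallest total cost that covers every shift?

24

Choose Priya and Quinn: together they cover Thu-AM, Fri-AM, Mon-AM, Wed-PM, Tue-PM — every shift.
Total cost: 14 + 10 = 24.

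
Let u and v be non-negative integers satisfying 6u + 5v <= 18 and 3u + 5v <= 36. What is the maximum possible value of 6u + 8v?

(u,v)=(0,3) is feasible, giving 24.
(u,v)=(1,2) is feasible, giving 22.
No feasible integer point exceeds 24.

24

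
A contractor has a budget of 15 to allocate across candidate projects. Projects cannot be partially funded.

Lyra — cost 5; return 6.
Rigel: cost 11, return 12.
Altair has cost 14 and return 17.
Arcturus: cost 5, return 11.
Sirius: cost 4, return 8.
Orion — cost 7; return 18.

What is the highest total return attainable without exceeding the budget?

Treat it as a binary knapsack problem.
Sirius + Orion: cost 4 + 7 = 11 ≤ 15, return 8 + 18 = 26.
Arcturus + Orion: cost 5 + 7 = 12 ≤ 15, return 11 + 18 = 29.
Lyra + Arcturus + Sirius: cost 5 + 5 + 4 = 14 ≤ 15, return 6 + 11 + 8 = 25.
Best is Arcturus and Orion with total return 29.

29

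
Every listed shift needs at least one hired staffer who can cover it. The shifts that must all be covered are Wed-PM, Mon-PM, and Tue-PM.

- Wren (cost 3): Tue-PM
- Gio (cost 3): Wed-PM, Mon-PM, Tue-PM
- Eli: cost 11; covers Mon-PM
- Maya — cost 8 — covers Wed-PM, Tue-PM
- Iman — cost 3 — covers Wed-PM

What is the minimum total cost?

3

Gio alone covers Wed-PM, Mon-PM, Tue-PM — every shift.
Total cost: 3.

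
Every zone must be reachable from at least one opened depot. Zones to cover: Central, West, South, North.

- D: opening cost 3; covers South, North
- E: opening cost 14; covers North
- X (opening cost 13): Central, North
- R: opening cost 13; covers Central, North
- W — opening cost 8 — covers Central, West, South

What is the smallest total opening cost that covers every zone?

Choose D and W: together they cover Central, West, South, North — every zone.
Total opening cost: 3 + 8 = 11.
No cover costs less than 11.

11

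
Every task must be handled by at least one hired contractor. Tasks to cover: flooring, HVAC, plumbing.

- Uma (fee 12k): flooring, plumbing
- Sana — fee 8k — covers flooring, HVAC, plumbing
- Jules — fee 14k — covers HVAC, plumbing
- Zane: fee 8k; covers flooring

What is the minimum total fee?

Sana alone covers flooring, HVAC, plumbing — every task.
Total fee: 8.
No cover costs less than 8.

8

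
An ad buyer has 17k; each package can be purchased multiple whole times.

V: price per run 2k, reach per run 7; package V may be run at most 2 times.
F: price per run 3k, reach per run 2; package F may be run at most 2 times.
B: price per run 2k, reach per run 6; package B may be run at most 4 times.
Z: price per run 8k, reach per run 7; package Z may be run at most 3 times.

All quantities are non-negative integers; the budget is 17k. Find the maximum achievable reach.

Take 2×V, 1×F, and 4×B: price 15 ≤ 17, reach 2·7 + 1·2 + 4·6 = 40.
V has the best ratio (7/2) and is taken to its limit of 2; remaining capacity is filled optimally with the others.

40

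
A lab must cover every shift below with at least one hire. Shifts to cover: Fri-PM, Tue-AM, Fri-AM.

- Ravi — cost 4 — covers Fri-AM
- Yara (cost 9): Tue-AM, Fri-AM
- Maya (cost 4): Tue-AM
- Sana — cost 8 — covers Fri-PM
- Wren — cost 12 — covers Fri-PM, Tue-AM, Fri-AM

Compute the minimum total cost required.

12

The greedy cost-per-new-shift heuristic would pick Ravi, Maya, and Sana for 16, but a cheaper cover exists.
Wren alone covers Fri-PM, Tue-AM, Fri-AM — every shift.
Total cost: 12.
No cover costs less than 12.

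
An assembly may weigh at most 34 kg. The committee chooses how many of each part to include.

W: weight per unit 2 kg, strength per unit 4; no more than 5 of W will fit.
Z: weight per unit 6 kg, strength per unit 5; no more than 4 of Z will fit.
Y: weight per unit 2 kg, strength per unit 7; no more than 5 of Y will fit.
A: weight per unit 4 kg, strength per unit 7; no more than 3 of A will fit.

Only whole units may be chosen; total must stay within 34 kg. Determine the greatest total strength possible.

76

This is a bounded integer knapsack.
5×W, 1×Z, 5×Y, and 2×A: weight 34 ≤ 34, strength 5·4 + 1·5 + 5·7 + 2·7 = 74.
5×W, 5×Y, and 3×A: weight 32 ≤ 34, strength 5·4 + 5·7 + 3·7 = 76.
Best is 76.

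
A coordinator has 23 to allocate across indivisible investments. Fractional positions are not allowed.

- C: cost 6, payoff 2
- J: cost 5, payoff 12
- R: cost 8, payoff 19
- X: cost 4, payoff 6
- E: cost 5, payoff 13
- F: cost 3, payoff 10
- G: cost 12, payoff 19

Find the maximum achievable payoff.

54

Treat it as a binary knapsack problem.
Allowing fractional choices, the relaxed optimum would be about 57.2, but investments are indivisible.
R + X + E + F: cost 8 + 4 + 5 + 3 = 20 ≤ 23, payoff 19 + 6 + 13 + 10 = 48.
J + R + E + F: cost 5 + 8 + 5 + 3 = 21 ≤ 23, payoff 12 + 19 + 13 + 10 = 54.
J + R + X + E: cost 5 + 8 + 4 + 5 = 22 ≤ 23, payoff 12 + 19 + 6 + 13 = 50.
Best is J, R, E, and F with total payoff 54.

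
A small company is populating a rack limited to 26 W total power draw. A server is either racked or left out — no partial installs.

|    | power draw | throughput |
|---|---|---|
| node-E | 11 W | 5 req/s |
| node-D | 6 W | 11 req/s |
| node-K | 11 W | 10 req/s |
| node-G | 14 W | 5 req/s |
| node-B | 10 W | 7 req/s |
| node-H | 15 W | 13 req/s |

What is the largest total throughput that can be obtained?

24

Treat it as a binary knapsack problem.
Take node-D and node-H: power draw 6 + 15 = 21 ≤ 26, throughput 11 + 13 = 24.
No other feasible combination does better.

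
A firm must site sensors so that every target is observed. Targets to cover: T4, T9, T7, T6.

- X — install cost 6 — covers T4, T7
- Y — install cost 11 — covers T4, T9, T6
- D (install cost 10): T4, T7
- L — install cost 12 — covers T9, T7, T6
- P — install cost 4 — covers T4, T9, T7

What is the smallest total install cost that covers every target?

15

Choose Y and P: together they cover T4, T9, T7, T6 — every target.
Total install cost: 11 + 4 = 15.
No cover costs less than 15.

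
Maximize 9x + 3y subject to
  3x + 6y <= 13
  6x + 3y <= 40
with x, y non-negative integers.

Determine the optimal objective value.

36

(x,y)=(4,0): 3·4+6·0=12≤13, 6·4+3·0=24≤40, objective 36.
(x,y)=(3,0): 3·3+6·0=9≤13, 6·3+3·0=18≤40, objective 27.
No feasible integer point exceeds 36.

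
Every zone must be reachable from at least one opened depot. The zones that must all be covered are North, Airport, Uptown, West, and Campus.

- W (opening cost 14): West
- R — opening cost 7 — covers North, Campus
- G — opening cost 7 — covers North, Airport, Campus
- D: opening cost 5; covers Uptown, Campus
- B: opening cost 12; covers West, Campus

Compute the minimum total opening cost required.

Choose G, D, and B: together they cover North, Airport, Uptown, West, Campus — every zone.
Total opening cost: 7 + 5 + 12 = 24.
No cover costs less than 24.

24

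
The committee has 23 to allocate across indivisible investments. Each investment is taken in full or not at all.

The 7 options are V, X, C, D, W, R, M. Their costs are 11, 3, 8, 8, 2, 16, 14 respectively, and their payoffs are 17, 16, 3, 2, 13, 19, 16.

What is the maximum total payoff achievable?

X + W + R: cost 3 + 2 + 16 = 21 ≤ 23, payoff 16 + 13 + 19 = 48.
X + W + M: cost 3 + 2 + 14 = 19 ≤ 23, payoff 16 + 13 + 16 = 45.
V + X + W: cost 11 + 3 + 2 = 16 ≤ 23, payoff 17 + 16 + 13 = 46.
Best is X, W, and R with total payoff 48.

48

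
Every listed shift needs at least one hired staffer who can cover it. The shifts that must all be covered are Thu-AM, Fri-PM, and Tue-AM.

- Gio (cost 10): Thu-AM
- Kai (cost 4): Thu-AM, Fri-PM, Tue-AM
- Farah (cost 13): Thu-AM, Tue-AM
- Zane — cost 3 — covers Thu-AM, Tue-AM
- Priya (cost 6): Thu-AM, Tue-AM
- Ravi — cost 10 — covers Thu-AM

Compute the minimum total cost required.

4

Kai alone covers Thu-AM, Fri-PM, Tue-AM — every shift.
Total cost: 4.
No cover costs less than 4.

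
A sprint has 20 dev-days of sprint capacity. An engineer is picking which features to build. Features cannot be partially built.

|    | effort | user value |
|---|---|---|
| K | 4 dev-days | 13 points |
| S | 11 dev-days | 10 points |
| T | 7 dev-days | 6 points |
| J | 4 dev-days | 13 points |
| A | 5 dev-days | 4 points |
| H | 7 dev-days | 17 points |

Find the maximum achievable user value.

Take K, J, A, and H: effort 4 + 4 + 5 + 7 = 20 ≤ 20, user value 13 + 13 + 4 + 17 = 47.
No other feasible combination does better.

47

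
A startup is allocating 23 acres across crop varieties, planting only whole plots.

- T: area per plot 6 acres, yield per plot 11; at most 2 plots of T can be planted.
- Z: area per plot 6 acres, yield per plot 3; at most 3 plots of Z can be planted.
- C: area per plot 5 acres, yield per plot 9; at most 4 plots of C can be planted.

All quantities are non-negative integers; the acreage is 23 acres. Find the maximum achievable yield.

Take 2×T and 2×C: area 22 ≤ 23, yield 2·11 + 2·9 = 40.
T has the best ratio (11/6) and is taken to its limit of 2; remaining capacity is filled optimally with the others.

40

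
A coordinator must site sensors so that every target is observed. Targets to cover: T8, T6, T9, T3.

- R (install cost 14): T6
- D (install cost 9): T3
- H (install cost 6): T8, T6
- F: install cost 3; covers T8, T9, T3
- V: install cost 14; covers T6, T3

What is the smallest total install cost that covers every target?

9

Choose H and F: together they cover T8, T6, T9, T3 — every target.
Total install cost: 6 + 3 = 9.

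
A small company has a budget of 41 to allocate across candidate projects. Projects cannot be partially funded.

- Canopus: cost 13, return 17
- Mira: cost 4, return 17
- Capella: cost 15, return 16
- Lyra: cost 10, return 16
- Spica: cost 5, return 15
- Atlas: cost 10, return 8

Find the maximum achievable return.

Allowing fractional choices, the relaxed optimum would be about 74.6, but projects are indivisible.
Mira + Capella + Lyra + Spica: cost 4 + 15 + 10 + 5 = 34 ≤ 41, return 17 + 16 + 16 + 15 = 64.
Canopus + Mira + Capella + Spica: cost 13 + 4 + 15 + 5 = 37 ≤ 41, return 17 + 17 + 16 + 15 = 65.
Canopus + Mira + Lyra + Spica: cost 13 + 4 + 10 + 5 = 32 ≤ 41, return 17 + 17 + 16 + 15 = 65.
The maximum return is 65; one optimal choice is Canopus, Mira, Lyra, and Spica.

65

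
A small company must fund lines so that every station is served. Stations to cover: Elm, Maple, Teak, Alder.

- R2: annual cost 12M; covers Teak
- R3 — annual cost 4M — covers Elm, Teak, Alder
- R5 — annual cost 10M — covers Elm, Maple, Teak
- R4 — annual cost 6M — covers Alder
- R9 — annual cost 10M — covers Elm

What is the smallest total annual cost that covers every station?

14

Choose R3 and R5: together they cover Elm, Maple, Teak, Alder — every station.
Total annual cost: 4 + 10 = 14.
No cover costs less than 14.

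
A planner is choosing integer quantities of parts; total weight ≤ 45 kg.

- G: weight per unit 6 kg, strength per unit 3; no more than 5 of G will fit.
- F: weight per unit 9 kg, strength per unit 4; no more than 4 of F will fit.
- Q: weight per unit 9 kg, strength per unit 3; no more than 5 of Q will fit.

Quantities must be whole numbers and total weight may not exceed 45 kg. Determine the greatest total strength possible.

3×G, 2×F, and 1×Q: weight 45 ≤ 45, strength 3·3 + 2·4 + 1·3 = 20.
3×G and 3×F: weight 45 ≤ 45, strength 3·3 + 3·4 = 21.
Best is 21.

21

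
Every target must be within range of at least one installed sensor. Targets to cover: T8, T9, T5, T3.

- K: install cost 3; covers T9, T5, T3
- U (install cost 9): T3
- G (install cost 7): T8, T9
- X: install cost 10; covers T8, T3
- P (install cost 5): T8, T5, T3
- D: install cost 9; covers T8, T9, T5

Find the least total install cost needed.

Choose K and P: together they cover T8, T9, T5, T3 — every target.
Total install cost: 3 + 5 = 8.
No cover costs less than 8.

8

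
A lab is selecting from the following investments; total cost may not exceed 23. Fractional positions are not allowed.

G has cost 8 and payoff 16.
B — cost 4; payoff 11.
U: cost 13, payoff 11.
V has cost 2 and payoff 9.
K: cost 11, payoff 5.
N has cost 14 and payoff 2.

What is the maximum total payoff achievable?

36

Take G, B, and V: cost 8 + 4 + 2 = 14 ≤ 23, payoff 16 + 11 + 9 = 36.
No feasible combination exceeds this.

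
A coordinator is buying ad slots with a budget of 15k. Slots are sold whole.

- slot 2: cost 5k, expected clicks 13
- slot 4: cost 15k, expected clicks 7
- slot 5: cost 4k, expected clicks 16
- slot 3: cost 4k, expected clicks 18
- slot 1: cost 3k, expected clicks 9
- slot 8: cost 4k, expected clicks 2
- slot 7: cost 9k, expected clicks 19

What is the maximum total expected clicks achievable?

47

Take slot 2, slot 5, and slot 3: cost 5 + 4 + 4 = 13 ≤ 15, expected clicks 13 + 16 + 18 = 47.
No other feasible combination does better.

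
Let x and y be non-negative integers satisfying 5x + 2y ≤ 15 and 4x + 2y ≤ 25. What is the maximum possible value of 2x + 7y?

49

Relaxing integrality, the LP optimum is 52.50 at (x,y) = (0, 7.5), which is not an integer point.
(x,y)=(0,7): 5·0+2·7=14≤15, 4·0+2·7=14≤25, objective 49.
(x,y)=(0,6): 5·0+2·6=12≤15, 4·0+2·6=12≤25, objective 42.
The best lattice point is (0,7), giving 49.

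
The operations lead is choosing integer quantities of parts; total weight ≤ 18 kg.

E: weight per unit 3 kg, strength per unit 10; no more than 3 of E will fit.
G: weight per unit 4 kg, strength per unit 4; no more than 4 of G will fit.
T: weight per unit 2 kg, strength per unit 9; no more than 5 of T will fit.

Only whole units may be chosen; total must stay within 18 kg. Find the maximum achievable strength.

2×E and 5×T: weight 16 ≤ 18, strength 2·10 + 5·9 = 65.
3×E and 4×T: weight 17 ≤ 18, strength 3·10 + 4·9 = 66.
Best is 66.

66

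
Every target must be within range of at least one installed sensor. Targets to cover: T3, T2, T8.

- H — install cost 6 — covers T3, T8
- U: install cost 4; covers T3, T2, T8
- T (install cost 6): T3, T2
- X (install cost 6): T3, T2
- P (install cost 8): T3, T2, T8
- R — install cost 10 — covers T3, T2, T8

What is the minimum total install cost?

This is a weighted set-cover instance.
U alone covers T3, T2, T8 — every target.
Total install cost: 4.
No cover costs less than 4.

4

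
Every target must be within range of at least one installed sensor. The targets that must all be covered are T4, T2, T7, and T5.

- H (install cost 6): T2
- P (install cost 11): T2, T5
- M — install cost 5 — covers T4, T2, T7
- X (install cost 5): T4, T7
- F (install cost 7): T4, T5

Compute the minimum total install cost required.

Choose M and F: together they cover T4, T2, T7, T5 — every target.
Total install cost: 5 + 7 = 12.
No cover costs less than 12.

12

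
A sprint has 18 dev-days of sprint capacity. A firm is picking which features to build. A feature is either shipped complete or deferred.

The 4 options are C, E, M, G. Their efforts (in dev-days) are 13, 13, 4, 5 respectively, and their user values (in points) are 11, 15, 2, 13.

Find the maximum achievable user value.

Take E and G: effort 13 + 5 = 18 ≤ 18, user value 15 + 13 = 28.
No other feasible combination does better.

28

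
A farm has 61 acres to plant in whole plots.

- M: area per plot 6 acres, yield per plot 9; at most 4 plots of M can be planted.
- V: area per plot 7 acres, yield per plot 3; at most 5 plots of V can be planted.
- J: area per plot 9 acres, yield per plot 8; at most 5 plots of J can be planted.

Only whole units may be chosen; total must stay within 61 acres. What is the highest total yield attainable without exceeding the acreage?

68

This is a bounded integer knapsack.
M has the best ratio (9/6); taking only M gives at most 4×9 = 36 (stopped by the supply cap of 4).
Mixing does better — 4×M and 4×J: area 60 ≤ 61, yield 4·9 + 4·8 = 68.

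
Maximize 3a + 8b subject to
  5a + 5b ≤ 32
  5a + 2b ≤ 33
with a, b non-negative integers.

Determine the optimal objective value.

Relaxing integrality, the LP optimum is 51.20 at (a,b) = (0, 6.4), which is not an integer point.
(a,b)=(0,6): 5·0+5·6=30≤32, 5·0+2·6=12≤33, objective 48.
(a,b)=(1,5): 5·1+5·5=30≤32, 5·1+2·5=15≤33, objective 43.
(a,b)=(0,5): 5·0+5·5=25≤32, 5·0+2·5=10≤33, objective 40.
No feasible integer point exceeds 48.

48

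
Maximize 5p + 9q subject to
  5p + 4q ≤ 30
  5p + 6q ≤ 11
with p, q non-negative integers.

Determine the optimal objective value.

(p,q)=(1,1): 5·1+4·1=9≤30, 5·1+6·1=11≤11, objective 14.
(p,q)=(2,0): 5·2+4·0=10≤30, 5·2+6·0=10≤11, objective 10.
(p,q)=(0,1): 5·0+4·1=4≤30, 5·0+6·1=6≤11, objective 9.
The best lattice point is (1,1), giving 14.

14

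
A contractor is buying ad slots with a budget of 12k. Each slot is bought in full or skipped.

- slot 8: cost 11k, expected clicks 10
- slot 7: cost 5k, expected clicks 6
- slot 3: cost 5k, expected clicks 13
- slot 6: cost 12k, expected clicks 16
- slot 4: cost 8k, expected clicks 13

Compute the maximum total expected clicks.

slot 6: cost 12 ≤ 12, expected clicks 16.
slot 7 + slot 3: cost 5 + 5 = 10 ≤ 12, expected clicks 6 + 13 = 19.
Best is slot 7 and slot 3 with total expected clicks 19.

19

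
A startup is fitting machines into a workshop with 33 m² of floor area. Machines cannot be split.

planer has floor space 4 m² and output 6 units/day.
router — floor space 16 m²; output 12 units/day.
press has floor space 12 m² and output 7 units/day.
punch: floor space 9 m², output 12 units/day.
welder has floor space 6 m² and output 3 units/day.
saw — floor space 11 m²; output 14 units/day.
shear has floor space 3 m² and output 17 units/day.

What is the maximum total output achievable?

Allowing fractional choices, the relaxed optimum would be about 53.5, but machines are indivisible.
planer + router + punch + shear: floor space 4 + 16 + 9 + 3 = 32 ≤ 33, output 6 + 12 + 12 + 17 = 47.
planer + punch + welder + saw + shear: floor space 4 + 9 + 6 + 11 + 3 = 33 ≤ 33, output 6 + 12 + 3 + 14 + 17 = 52.
planer + punch + saw + shear: floor space 4 + 9 + 11 + 3 = 27 ≤ 33, output 6 + 12 + 14 + 17 = 49.
Best is planer, punch, welder, saw, and shear with total output 52.

52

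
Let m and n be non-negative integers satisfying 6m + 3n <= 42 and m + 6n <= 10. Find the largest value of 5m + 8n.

35

(m,n)=(7,0): 6·7+3·0=42≤42, 1·7+6·0=7≤10, objective 35.
(m,n)=(6,0): 6·6+3·0=36≤42, 1·6+6·0=6≤10, objective 30.
(m,n)=(5,0): 6·5+3·0=30≤42, 1·5+6·0=5≤10, objective 25.
The best lattice point is (7,0), giving 35.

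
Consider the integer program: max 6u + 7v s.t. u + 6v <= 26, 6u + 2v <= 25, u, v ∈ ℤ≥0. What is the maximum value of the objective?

40

Relaxing integrality, the LP optimum is 44.26 at (u,v) = (2.88, 3.85), which is not an integer point.
(u,v)=(2,4): 1·2+6·4=26≤26, 6·2+2·4=20≤25, objective 40.
(u,v)=(3,3): 1·3+6·3=21≤26, 6·3+2·3=24≤25, objective 39.
(u,v)=(1,4): 1·1+6·4=25≤26, 6·1+2·4=14≤25, objective 34.
(u,v)=(2,3): 1·2+6·3=20≤26, 6·2+2·3=18≤25, objective 33.
No feasible integer point exceeds 40.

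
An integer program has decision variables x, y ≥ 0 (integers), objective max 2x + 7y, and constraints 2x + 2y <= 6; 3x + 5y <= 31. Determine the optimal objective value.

21

(x,y)=(0,3): 2·0+2·3=6≤6, 3·0+5·3=15≤31, objective 21.
(x,y)=(1,2): 2·1+2·2=6≤6, 3·1+5·2=13≤31, objective 16.
(x,y)=(0,2): 2·0+2·2=4≤6, 3·0+5·2=10≤31, objective 14.
Maximum is 21 at (x,y)=(0,3).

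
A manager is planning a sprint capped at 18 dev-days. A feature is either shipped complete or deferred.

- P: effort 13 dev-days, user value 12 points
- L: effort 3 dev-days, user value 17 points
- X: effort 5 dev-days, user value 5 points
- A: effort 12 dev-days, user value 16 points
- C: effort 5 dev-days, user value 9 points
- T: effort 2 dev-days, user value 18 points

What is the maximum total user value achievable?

51

P + L + T: effort 13 + 3 + 2 = 18 ≤ 18, user value 12 + 17 + 18 = 47.
L + X + C + T: effort 3 + 5 + 5 + 2 = 15 ≤ 18, user value 17 + 5 + 9 + 18 = 49.
L + A + T: effort 3 + 12 + 2 = 17 ≤ 18, user value 17 + 16 + 18 = 51.
Best is L, A, and T with total user value 51.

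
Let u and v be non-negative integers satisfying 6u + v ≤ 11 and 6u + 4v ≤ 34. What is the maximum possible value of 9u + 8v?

64

(u,v)=(0,8): 6·0+1·8=8≤11, 6·0+4·8=32≤34, objective 64.
(u,v)=(0,7): 6·0+1·7=7≤11, 6·0+4·7=28≤34, objective 56.
Maximum is 64 at (u,v)=(0,8).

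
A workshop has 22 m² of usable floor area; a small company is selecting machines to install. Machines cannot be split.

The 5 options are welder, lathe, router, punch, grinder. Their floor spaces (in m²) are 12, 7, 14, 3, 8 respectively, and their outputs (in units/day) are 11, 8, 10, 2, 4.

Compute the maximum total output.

21

Allowing fractional choices, the relaxed optimum would be about 21.1, but machines are indivisible.
welder + lathe + punch: floor space 12 + 7 + 3 = 22 ≤ 22, output 11 + 8 + 2 = 21.
welder + lathe: floor space 12 + 7 = 19 ≤ 22, output 11 + 8 = 19.
Best is welder, lathe, and punch with total output 21.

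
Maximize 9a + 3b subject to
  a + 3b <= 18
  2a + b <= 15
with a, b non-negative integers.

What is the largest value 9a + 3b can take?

(a,b)=(7,1): 1·7+3·1=10≤18, 2·7+1·1=15≤15, objective 66.
(a,b)=(7,0): 1·7+3·0=7≤18, 2·7+1·0=14≤15, objective 63.
(a,b)=(6,2): 1·6+3·2=12≤18, 2·6+1·2=14≤15, objective 60.
No feasible integer point exceeds 66.

66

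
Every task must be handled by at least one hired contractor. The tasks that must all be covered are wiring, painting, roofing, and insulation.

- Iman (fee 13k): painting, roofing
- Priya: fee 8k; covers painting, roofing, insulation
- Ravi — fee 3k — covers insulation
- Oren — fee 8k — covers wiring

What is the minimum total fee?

Choose Priya and Oren: together they cover wiring, painting, roofing, insulation — every task.
Total fee: 8 + 8 = 16.

16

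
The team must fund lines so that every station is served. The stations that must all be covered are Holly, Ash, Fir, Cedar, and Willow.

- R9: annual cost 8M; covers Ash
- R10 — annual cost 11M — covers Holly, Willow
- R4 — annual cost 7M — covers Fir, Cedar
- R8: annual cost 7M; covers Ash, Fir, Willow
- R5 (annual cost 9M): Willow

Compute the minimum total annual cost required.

25

Choose R10, R4, and R8: together they cover Holly, Ash, Fir, Cedar, Willow — every station.
Total annual cost: 11 + 7 + 7 = 25.
No cover costs less than 25.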